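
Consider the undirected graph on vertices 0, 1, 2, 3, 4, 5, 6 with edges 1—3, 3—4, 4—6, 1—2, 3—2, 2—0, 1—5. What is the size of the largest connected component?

7

Starting from 0 we can reach 0, 1, 2, 3, 4, 5, 6. That is one component of size 7.
The largest has 7 vertices.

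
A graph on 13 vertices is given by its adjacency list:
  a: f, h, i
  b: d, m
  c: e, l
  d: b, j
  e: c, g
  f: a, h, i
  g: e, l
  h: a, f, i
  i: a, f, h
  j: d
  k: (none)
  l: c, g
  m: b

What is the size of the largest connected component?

4

k is isolated — a component by itself.
Starting from a we can reach a, f, h, i. That is one component of size 4.
Starting from b we can reach b, d, j, m. That is one component of size 4.
Starting from c we can reach c, e, g, l. That is one component of size 4.
The largest has 4 vertices.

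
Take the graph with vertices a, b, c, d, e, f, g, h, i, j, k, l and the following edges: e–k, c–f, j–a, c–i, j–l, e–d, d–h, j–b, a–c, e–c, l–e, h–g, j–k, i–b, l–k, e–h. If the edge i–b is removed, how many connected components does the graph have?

i and b are still connected via i-c-a-j-b, so the component count stays at 1.

1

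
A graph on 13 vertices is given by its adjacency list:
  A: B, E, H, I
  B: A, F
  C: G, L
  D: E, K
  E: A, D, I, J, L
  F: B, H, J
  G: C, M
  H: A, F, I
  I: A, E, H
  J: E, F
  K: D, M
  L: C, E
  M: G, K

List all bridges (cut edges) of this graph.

The edges on the cycle E-L-C-G-M-K-D-E are not bridges since each lies on that cycle.
Every edge lies on some cycle, so there are no bridges.

none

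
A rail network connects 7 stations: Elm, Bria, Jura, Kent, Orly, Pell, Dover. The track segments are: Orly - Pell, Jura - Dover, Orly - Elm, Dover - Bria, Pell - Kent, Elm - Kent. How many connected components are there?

2

Starting from Bria we can reach Bria, Jura, Dover. That is one component of size 3.
Starting from Elm we can reach Elm, Kent, Orly, Pell. That is one component of size 4.
Total: 2 components.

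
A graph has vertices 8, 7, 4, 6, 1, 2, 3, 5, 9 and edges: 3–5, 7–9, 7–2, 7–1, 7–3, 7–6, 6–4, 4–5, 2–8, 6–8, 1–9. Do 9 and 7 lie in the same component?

Yes

From 9 we can reach 1, 2, 3, 4, 5, 6, 7, 8, 9, which includes 7.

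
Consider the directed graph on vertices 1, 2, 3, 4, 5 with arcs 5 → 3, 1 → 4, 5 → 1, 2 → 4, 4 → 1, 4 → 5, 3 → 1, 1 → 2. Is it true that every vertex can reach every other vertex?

From 1 we can reach every vertex (1, 2, 3, 4, 5), and every vertex can reach 1 (1, 2, 3, 4, 5). So the whole graph is one strongly connected component.

Yes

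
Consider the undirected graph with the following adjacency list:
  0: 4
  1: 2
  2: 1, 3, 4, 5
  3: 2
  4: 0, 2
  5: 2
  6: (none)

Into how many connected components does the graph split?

2

6 is isolated — a component by itself.
Starting from 0 we can reach 0, 1, 2, 3, 4, 5. That is one component of size 6.
Total: 2 components.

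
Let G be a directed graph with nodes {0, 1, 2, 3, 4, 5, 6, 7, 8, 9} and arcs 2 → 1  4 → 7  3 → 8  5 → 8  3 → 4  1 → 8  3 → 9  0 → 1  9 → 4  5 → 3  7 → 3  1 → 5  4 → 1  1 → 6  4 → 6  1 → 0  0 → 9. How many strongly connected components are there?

{0, 1, 3, 4, 5, 7, 9} are all mutually reachable — one SCC of size 7.
{2} is an SCC by itself.
{8} is an SCC by itself.
{6} is an SCC by itself.
That gives 4 strongly connected components.

4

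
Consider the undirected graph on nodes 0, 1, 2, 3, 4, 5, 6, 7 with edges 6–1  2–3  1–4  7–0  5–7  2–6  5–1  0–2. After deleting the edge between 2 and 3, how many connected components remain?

Before removal there is 1 component.
2–3 is a bridge — removing it separates 2's side from 3's side.
After removal: 2 components.

2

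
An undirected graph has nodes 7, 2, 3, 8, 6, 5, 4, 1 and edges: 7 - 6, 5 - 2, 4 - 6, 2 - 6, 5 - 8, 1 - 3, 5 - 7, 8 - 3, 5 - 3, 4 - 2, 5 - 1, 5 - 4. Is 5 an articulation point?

Deleting 5 raises the number of components from 1 to 2, so 5 is a cut vertex.

Yes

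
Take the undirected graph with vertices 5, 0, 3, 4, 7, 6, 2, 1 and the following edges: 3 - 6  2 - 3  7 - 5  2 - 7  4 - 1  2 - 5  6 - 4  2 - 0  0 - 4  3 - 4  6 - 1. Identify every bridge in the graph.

none

The edges on the cycle 2-7-5-2 are not bridges since each lies on that cycle.
Every edge lies on some cycle, so there are no bridges.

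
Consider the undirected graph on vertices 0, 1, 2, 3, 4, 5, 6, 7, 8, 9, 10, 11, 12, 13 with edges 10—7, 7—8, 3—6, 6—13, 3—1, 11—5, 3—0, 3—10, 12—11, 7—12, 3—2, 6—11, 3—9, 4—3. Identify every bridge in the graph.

0-3, 1-3, 11-5, 13-6, 2-3, 3-4, 3-9, 7-8

The edges on the cycle 3-10-7-12-11-6-3 are not bridges since each lies on that cycle.
But removing 5—11 disconnects 5 from 11; removing 1—3 disconnects 1 from 3; removing 4—3 disconnects 4 from 3; removing 2—3 disconnects 2 from 3 — these are bridges.
In total 8 edges are bridges.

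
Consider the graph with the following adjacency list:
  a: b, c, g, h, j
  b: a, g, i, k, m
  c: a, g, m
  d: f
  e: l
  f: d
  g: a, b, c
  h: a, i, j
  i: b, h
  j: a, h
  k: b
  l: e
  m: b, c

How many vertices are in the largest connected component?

Starting from e we can reach e, l. That is one component of size 2.
Starting from d we can reach d, f. That is one component of size 2.
Starting from a we can reach a, b, c, g, h, i, j, k, m. That is one component of size 9.
The largest has 9 vertices.

9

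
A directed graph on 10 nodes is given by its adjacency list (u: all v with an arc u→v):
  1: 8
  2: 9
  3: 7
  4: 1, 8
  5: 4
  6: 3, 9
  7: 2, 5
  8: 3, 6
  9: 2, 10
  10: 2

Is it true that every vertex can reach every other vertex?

No

There is no directed path from 9 to 5, so the graph is not strongly connected.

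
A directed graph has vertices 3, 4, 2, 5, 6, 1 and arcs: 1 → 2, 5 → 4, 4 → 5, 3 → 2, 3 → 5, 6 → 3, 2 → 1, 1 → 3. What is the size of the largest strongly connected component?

{1, 2, 3} are all mutually reachable — one SCC of size 3.
{4, 5} are all mutually reachable — one SCC of size 2.
{6} is an SCC by itself.
The largest has 3 vertices.

3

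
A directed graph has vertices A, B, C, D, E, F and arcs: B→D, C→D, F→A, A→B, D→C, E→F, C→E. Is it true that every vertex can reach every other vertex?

Yes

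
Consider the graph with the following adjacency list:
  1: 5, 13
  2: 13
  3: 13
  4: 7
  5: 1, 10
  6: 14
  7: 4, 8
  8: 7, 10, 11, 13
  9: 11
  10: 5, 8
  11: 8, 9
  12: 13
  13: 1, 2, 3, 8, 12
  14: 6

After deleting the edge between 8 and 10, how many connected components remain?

2

8 and 10 are still connected via 8-13-1-5-10, so the component count stays at 2.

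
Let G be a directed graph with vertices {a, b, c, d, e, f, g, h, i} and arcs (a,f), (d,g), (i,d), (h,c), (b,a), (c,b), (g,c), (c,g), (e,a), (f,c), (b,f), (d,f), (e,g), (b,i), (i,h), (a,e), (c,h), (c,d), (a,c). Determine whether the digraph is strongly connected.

From c we can reach every vertex (a, b, c, d, e, f, g, h, i), and every vertex can reach c (a, b, c, d, e, f, g, h, i). So the whole graph is one strongly connected component.

Yes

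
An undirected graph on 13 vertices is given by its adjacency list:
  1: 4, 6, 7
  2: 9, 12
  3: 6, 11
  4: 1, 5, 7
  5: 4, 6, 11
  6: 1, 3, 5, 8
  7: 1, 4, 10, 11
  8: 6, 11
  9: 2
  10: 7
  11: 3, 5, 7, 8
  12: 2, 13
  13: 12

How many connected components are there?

2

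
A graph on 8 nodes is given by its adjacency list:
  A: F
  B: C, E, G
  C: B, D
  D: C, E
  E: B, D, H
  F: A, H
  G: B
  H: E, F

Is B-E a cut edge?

No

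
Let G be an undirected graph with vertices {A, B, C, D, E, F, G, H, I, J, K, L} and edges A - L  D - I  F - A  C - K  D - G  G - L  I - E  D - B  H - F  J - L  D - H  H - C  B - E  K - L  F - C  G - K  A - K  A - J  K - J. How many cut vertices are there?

Removing D increases the component count from 1 to 2, so D is a cut vertex.
By contrast removing E leaves 1 component; it is not a cut vertex. No other vertex is a cut vertex either.

1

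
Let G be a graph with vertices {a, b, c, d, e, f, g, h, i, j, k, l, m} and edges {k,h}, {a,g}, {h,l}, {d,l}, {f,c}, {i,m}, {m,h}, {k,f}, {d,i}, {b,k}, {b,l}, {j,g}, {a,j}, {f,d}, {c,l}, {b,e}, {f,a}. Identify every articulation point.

Removing a increases the component count from 1 to 2, so a is a cut vertex.
Removing b increases the component count from 1 to 2, so b is a cut vertex.
Removing f increases the component count from 1 to 2, so f is a cut vertex.
By contrast removing i leaves 1 component; it is not a cut vertex. No other vertex is a cut vertex either.

a, b, f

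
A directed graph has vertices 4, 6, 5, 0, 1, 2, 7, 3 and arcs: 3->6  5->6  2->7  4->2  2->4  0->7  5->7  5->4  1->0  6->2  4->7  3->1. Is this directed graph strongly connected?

No

There is no directed path from 7 to 0, so the graph is not strongly connected.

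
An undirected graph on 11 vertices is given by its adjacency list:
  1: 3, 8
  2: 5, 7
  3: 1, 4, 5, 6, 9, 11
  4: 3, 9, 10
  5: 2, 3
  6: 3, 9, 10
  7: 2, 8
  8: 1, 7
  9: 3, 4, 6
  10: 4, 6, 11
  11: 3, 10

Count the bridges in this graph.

The edges on the cycle 3-1-8-7-2-5-3 are not bridges since each lies on that cycle.
Every edge lies on some cycle, so there are no bridges.

0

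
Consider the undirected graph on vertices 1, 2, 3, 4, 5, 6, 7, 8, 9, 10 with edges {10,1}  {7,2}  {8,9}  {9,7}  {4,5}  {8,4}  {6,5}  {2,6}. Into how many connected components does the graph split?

3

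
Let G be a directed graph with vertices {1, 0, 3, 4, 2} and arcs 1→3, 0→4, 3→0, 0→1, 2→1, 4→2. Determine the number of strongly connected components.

1

{0, 1, 2, 3, 4} are all mutually reachable — one SCC of size 5.
That gives 1 strongly connected component.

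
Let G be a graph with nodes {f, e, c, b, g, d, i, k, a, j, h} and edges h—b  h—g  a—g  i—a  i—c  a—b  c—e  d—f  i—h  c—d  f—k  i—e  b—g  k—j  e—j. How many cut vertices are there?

1

Removing i increases the component count from 1 to 2, so i is a cut vertex.
By contrast removing j leaves 1 component; it is not a cut vertex. No other vertex is a cut vertex either.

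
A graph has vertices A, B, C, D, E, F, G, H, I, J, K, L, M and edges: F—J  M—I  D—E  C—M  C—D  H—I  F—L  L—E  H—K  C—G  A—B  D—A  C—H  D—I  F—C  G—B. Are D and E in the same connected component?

Yes

From D we can reach A, B, C, D, E, F, G, H, I, J, K, L, M, which includes E.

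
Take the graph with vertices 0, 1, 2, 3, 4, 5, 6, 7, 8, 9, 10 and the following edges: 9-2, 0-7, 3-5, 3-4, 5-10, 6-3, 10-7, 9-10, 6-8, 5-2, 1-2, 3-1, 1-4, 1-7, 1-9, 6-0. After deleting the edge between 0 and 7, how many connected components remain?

1

0 and 7 are still connected via 0-6-3-1-7, so the component count stays at 1.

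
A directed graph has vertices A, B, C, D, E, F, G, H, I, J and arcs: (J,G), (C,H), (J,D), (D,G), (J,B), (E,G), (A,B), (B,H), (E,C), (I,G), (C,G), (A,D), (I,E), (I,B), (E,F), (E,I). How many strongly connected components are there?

9

{E, I} are all mutually reachable — one SCC of size 2.
{D} is an SCC by itself.
{C} is an SCC by itself.
{B} is an SCC by itself.
{J} is an SCC by itself.
(and 4 more singleton SCCs)
That gives 9 strongly connected components.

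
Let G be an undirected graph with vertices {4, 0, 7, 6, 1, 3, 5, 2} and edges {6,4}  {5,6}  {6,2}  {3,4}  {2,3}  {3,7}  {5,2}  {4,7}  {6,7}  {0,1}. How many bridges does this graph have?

1

The edges on the cycle 5-6-4-7-3-2-5 are not bridges since each lies on that cycle.
But removing 0-1 disconnects 0 from 1 — this is a bridge.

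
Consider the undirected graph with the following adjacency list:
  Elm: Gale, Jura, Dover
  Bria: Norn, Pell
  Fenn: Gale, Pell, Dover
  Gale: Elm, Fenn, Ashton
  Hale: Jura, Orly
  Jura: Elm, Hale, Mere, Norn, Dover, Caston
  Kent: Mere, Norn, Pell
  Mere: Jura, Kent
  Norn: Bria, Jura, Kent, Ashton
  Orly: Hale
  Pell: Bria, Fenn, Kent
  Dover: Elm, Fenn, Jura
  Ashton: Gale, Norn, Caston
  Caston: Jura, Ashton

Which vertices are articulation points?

Removing Hale increases the component count from 1 to 2, so Hale is a cut vertex.
Removing Jura increases the component count from 1 to 2, so Jura is a cut vertex.
By contrast removing Dover leaves 1 component; it is not a cut vertex. No other vertex is a cut vertex either.

Hale, Jura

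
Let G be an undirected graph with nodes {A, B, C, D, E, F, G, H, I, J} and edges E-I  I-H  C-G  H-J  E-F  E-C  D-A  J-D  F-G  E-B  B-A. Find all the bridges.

none

The edges on the cycle E-C-G-F-E are not bridges since each lies on that cycle.
Every edge lies on some cycle, so there are no bridges.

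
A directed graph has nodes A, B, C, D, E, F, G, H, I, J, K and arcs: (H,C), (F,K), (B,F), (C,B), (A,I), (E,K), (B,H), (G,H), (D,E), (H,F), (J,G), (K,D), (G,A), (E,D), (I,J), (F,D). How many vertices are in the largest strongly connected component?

4

{A, G, I, J} are all mutually reachable — one SCC of size 4.
{D, E, K} are all mutually reachable — one SCC of size 3.
{B, C, H} are all mutually reachable — one SCC of size 3.
{F} is an SCC by itself.
The largest has 4 vertices.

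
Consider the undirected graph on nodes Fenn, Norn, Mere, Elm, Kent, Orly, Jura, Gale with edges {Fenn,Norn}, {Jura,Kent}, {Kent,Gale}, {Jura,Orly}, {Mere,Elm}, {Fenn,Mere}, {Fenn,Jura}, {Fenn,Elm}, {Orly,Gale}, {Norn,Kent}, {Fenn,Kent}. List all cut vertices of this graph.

Fenn

Removing Fenn increases the component count from 1 to 2, so Fenn is a cut vertex.
By contrast removing Norn leaves 1 component; it is not a cut vertex. No other vertex is a cut vertex either.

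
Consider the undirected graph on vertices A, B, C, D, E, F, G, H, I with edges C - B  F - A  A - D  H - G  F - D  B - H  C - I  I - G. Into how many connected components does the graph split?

3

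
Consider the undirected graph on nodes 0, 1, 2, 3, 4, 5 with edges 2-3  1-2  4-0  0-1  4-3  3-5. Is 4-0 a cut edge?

No

After removing 4-0, the path 4-3-2-1-0 still connects them, so the edge is not a bridge.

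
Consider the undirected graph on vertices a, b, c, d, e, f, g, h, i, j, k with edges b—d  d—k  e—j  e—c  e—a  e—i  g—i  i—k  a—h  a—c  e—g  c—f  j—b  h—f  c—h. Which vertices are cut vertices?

e

Removing e increases the component count from 1 to 2, so e is a cut vertex.
By contrast removing j leaves 1 component; it is not a cut vertex. No other vertex is a cut vertex either.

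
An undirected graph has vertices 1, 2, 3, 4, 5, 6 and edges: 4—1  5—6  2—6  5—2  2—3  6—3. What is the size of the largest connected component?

4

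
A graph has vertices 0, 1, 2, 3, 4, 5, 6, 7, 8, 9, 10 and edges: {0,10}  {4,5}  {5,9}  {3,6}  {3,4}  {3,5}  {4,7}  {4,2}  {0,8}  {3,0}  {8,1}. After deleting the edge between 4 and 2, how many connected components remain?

2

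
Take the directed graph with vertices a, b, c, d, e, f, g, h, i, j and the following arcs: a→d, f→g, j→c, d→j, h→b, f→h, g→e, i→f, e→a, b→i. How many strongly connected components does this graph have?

{b, f, h, i} are all mutually reachable — one SCC of size 4.
{d} is an SCC by itself.
{e} is an SCC by itself.
{a} is an SCC by itself.
{j} is an SCC by itself.
(and 2 more singleton SCCs)
That gives 7 strongly connected components.

7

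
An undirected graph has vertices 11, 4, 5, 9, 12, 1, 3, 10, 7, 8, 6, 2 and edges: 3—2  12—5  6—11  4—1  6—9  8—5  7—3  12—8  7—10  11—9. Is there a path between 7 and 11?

No

The component containing 7 is {2, 3, 7, 10}, and 11 is not in it.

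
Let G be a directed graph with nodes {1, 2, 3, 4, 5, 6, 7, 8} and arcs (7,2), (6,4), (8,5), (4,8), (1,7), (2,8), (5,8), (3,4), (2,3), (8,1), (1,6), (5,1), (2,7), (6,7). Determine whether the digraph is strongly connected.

Yes

From 3 we can reach every vertex (1, 2, 3, 4, 5, 6, 7, 8), and every vertex can reach 3 (1, 2, 3, 4, 5, 6, 7, 8). So the whole graph is one strongly connected component.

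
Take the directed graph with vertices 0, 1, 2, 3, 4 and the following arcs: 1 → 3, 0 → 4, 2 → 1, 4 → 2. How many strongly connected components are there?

5

{1} is an SCC by itself.
{3} is an SCC by itself.
{0} is an SCC by itself.
{4} is an SCC by itself.
{2} is an SCC by itself.
That gives 5 strongly connected components.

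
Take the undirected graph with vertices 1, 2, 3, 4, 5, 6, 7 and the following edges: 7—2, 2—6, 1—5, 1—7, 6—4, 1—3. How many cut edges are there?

6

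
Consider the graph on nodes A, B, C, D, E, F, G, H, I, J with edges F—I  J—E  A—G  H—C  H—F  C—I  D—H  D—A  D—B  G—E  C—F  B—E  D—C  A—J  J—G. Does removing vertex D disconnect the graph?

Deleting D raises the number of components from 1 to 2, so D is a cut vertex.

Yes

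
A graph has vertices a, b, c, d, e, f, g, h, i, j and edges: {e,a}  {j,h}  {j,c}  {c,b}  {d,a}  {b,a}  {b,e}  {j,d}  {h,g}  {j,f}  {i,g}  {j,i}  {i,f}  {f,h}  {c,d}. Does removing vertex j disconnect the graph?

Yes

Deleting j raises the number of components from 1 to 2, so j is a cut vertex.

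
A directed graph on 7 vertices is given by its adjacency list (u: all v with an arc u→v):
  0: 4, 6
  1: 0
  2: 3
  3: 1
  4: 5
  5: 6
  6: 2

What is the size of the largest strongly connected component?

7

{0, 1, 2, 3, 4, 5, 6} are all mutually reachable — one SCC of size 7.
The largest has 7 vertices.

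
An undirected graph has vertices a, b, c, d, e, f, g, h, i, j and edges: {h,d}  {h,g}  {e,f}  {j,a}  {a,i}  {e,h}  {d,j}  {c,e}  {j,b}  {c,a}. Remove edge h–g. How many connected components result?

Before removal there is 1 component.
h–g is a bridge — removing it separates h's side from g's side.
After removal: 2 components.

2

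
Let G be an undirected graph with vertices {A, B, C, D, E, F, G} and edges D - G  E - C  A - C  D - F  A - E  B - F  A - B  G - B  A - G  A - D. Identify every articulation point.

Removing A increases the component count from 1 to 2, so A is a cut vertex.
By contrast removing F leaves 1 component; it is not a cut vertex. No other vertex is a cut vertex either.

A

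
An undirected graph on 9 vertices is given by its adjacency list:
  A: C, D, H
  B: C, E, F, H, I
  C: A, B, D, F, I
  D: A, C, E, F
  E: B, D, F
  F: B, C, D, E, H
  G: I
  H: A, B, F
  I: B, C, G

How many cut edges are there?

1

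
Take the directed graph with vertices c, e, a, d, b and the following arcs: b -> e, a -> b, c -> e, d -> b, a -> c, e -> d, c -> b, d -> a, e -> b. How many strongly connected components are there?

{a, b, c, d, e} are all mutually reachable — one SCC of size 5.
That gives 1 strongly connected component.

1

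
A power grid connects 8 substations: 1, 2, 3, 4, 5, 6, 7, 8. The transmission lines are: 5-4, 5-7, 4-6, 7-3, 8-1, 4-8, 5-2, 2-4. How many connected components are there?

1

Starting from 1 we can reach 1, 2, 3, 4, 5, 6, 7, 8. That is one component of size 8.
Total: 1 component.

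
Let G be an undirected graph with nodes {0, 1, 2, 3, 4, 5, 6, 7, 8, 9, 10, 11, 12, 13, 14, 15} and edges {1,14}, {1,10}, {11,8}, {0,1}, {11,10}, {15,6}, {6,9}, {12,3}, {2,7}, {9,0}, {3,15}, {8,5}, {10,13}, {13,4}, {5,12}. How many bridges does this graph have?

4

The edges on the cycle 11-8-5-12-3-15-6-9-0-1-10-11 are not bridges since each lies on that cycle.
But removing 13–4 disconnects 13 from 4; removing 1–14 disconnects 1 from 14; removing 2–7 disconnects 2 from 7; removing 10–13 disconnects 10 from 13 — these are bridges.
That makes 4 bridges.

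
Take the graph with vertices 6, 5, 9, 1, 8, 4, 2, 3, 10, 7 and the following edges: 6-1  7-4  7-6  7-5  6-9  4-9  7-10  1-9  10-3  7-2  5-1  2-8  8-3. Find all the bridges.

none

The edges on the cycle 7-2-8-3-10-7 are not bridges since each lies on that cycle.
Every edge lies on some cycle, so there are no bridges.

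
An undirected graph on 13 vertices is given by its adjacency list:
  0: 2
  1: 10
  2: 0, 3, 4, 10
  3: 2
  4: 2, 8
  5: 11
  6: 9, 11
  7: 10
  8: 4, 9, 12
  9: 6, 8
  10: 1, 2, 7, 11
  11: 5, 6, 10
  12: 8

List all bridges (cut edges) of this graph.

The edges on the cycle 2-4-8-9-6-11-10-2 are not bridges since each lies on that cycle.
But removing 5-11 disconnects 5 from 11; removing 2-3 disconnects 2 from 3; removing 10-1 disconnects 10 from 1; removing 7-10 disconnects 7 from 10 — these are bridges.
In total 6 edges are bridges.

0-2, 1-10, 10-7, 11-5, 12-8, 2-3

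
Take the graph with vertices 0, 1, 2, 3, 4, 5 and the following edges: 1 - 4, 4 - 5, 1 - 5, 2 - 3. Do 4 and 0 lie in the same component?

No

The component containing 4 is {1, 4, 5}, and 0 is not in it.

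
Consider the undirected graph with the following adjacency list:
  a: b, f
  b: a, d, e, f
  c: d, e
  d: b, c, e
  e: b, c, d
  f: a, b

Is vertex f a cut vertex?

Deleting f leaves 1 component (was 1) (its neighbors a, b remain connected to each other), so f is not a cut vertex.

No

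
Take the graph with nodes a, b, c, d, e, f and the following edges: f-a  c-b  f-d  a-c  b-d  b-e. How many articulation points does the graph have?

Removing b increases the component count from 1 to 2, so b is a cut vertex.
By contrast removing d leaves 1 component; it is not a cut vertex. No other vertex is a cut vertex either.

1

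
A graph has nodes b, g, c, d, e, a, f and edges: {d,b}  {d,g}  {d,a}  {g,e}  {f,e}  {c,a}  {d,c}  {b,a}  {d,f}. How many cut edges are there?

0

The edges on the cycle d-b-a-d are not bridges since each lies on that cycle.
Every edge lies on some cycle, so there are no bridges.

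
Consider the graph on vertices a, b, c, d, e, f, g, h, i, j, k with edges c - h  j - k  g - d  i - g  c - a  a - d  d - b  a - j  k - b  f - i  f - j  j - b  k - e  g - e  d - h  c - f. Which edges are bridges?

none

The edges on the cycle c-f-i-g-e-k-j-a-c are not bridges since each lies on that cycle.
Every edge lies on some cycle, so there are no bridges.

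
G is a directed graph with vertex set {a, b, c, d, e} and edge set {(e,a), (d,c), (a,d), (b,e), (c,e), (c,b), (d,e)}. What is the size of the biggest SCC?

5

{a, b, c, d, e} are all mutually reachable — one SCC of size 5.
The largest has 5 vertices.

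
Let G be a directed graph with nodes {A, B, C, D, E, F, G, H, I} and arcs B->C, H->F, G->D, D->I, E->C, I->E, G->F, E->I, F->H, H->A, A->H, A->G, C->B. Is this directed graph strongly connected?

There is no directed path from D to H, so the graph is not strongly connected.

No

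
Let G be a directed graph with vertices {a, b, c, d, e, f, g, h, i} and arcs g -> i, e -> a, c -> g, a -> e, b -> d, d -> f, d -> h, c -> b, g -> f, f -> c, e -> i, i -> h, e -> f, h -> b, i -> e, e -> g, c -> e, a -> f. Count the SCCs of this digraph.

{a, b, c, d, e, f, g, h, i} are all mutually reachable — one SCC of size 9.
That gives 1 strongly connected component.

1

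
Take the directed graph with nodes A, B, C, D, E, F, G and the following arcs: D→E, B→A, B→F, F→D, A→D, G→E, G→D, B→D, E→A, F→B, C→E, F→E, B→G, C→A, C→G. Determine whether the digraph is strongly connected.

No

There is no directed path from C to F, so the graph is not strongly connected.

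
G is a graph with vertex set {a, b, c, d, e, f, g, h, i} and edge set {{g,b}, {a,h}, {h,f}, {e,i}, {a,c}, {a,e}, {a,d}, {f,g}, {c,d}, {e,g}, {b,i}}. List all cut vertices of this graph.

Removing a increases the component count from 1 to 2, so a is a cut vertex.
By contrast removing b leaves 1 component; it is not a cut vertex. No other vertex is a cut vertex either.

a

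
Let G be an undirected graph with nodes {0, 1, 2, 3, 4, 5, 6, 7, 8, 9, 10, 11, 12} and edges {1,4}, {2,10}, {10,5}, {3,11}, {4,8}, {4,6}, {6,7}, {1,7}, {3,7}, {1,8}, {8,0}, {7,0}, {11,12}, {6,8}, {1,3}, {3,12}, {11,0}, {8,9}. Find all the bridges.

10-2, 10-5, 8-9

The edges on the cycle 3-11-12-3 are not bridges since each lies on that cycle.
But removing 8–9 disconnects 8 from 9; removing 10–5 disconnects 10 from 5; removing 2–10 disconnects 2 from 10 — these are bridges.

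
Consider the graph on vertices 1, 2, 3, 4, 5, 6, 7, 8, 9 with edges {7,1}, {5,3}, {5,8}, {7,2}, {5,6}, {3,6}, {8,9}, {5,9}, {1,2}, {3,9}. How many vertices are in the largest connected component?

4 is isolated — a component by itself.
Starting from 1 we can reach 1, 2, 7. That is one component of size 3.
Starting from 3 we can reach 3, 5, 6, 8, 9. That is one component of size 5.
The largest has 5 vertices.

5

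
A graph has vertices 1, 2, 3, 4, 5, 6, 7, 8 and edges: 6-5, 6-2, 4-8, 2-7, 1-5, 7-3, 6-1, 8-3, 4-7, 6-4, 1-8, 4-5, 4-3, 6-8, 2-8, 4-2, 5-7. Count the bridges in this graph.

0

The edges on the cycle 6-1-8-3-7-5-6 are not bridges since each lies on that cycle.
Every edge lies on some cycle, so there are no bridges.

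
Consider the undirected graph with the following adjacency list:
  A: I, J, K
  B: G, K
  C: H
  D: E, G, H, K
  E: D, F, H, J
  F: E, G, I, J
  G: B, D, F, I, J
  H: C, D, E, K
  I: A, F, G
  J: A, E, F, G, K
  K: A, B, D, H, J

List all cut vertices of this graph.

H

Removing H increases the component count from 1 to 2, so H is a cut vertex.
By contrast removing K leaves 1 component; it is not a cut vertex. No other vertex is a cut vertex either.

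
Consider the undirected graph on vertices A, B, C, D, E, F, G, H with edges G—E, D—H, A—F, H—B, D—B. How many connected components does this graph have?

4

C is isolated — a component by itself.
Starting from E we can reach E, G. That is one component of size 2.
Starting from A we can reach A, F. That is one component of size 2.
Starting from B we can reach B, D, H. That is one component of size 3.
Total: 4 components.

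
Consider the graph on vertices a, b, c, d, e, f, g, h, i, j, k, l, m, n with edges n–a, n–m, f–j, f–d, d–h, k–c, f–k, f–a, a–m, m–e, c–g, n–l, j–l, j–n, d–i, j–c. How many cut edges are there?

The edges on the cycle n-a-m-n are not bridges since each lies on that cycle.
But removing e–m disconnects e from m; removing g–c disconnects g from c; removing d–h disconnects d from h; removing d–f disconnects d from f — these are bridges.
In total 5 edges are bridges.

5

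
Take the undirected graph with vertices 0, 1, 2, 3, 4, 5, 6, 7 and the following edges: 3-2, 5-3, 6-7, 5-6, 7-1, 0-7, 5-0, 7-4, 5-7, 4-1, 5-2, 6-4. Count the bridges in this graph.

0

The edges on the cycle 5-3-2-5 are not bridges since each lies on that cycle.
Every edge lies on some cycle, so there are no bridges.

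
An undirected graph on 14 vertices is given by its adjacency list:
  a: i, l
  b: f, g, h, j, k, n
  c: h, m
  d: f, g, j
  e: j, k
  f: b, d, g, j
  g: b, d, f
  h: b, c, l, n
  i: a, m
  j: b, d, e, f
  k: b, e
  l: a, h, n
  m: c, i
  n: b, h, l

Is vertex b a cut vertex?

Yes

Deleting b raises the number of components from 1 to 2, so b is a cut vertex.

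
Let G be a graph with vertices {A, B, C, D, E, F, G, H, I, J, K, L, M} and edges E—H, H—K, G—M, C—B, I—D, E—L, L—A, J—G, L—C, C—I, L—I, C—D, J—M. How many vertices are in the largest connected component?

F is isolated — a component by itself.
Starting from G we can reach G, J, M. That is one component of size 3.
Starting from A we can reach A, B, C, D, E, H, I, K, L. That is one component of size 9.
The largest has 9 vertices.

9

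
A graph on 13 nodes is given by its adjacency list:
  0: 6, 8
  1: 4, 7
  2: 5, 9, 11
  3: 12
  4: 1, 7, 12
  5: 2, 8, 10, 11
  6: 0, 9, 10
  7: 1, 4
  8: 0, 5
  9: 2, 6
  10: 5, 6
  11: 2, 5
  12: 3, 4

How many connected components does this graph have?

2

Starting from 1 we can reach 1, 3, 4, 7, 12. That is one component of size 5.
Starting from 0 we can reach 0, 2, 5, 6, 8, 9, 10, 11. That is one component of size 8.
Total: 2 components.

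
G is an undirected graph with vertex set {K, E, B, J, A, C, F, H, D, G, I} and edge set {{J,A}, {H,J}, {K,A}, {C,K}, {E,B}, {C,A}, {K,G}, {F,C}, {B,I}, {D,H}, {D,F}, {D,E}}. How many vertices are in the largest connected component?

11

Starting from A we can reach A, B, C, D, E, F, G, H, I, J, K. That is one component of size 11.
The largest has 11 vertices.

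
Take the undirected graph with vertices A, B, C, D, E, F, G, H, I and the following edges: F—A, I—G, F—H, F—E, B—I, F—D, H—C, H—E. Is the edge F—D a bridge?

Yes

Removing F—D leaves no path between F and D: the component count goes from 2 to 3. So it is a bridge.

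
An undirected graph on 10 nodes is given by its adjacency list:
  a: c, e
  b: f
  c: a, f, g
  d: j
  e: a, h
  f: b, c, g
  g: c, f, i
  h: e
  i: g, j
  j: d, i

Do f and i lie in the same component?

Yes

From f we can reach a, b, c, d, e, f, g, h, i, j, which includes i.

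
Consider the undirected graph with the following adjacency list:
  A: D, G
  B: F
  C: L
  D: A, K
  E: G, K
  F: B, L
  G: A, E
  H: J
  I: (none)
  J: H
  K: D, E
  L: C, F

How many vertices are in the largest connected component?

5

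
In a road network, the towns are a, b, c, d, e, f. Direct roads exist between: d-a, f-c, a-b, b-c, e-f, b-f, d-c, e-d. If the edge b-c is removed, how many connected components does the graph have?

b and c are still connected via b-f-c, so the component count stays at 1.

1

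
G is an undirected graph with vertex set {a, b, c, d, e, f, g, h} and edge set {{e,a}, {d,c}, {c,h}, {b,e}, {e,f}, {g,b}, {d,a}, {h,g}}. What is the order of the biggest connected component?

8

Starting from a we can reach a, b, c, d, e, f, g, h. That is one component of size 8.
The largest has 8 vertices.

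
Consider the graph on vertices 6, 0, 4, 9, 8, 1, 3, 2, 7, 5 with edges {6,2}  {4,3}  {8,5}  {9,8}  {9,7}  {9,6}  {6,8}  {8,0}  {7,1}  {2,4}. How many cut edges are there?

7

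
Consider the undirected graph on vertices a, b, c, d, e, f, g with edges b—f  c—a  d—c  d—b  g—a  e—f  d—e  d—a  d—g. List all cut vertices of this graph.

Removing d increases the component count from 1 to 2, so d is a cut vertex.
By contrast removing c leaves 1 component; it is not a cut vertex. No other vertex is a cut vertex either.

d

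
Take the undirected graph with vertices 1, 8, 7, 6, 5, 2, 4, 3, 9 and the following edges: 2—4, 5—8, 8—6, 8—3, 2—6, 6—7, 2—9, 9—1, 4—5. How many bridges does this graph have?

The edges on the cycle 2-4-5-8-6-2 are not bridges since each lies on that cycle.
But removing 3—8 disconnects 3 from 8; removing 9—1 disconnects 9 from 1; removing 6—7 disconnects 6 from 7; removing 2—9 disconnects 2 from 9 — these are bridges.
That makes 4 bridges.

4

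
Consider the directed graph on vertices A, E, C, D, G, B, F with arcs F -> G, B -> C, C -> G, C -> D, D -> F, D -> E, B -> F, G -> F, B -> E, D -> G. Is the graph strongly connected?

No

There is no directed path from B to A, so the graph is not strongly connected.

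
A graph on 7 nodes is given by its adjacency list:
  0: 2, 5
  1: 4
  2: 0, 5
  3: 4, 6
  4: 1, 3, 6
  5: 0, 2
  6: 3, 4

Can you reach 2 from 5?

From 5 we can reach 0, 2, 5, which includes 2.

Yes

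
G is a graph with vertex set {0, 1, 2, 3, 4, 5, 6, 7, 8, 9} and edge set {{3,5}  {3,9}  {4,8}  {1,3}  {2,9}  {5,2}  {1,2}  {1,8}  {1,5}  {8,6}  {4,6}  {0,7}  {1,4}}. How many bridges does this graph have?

The edges on the cycle 1-3-9-2-1 are not bridges since each lies on that cycle.
But removing 0—7 disconnects 0 from 7 — this is a bridge.

1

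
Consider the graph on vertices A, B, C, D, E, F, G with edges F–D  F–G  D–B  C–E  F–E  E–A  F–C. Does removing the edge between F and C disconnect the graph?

After removing F–C, the path F-E-C still connects them, so the edge is not a bridge.

No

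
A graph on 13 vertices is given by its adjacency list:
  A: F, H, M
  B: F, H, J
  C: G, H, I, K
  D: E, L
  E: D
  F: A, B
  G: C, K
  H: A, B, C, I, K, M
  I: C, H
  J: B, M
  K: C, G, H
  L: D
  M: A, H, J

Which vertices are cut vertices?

D, H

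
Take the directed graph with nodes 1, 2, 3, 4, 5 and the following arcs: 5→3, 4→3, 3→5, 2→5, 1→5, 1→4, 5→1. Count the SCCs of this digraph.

{1, 3, 4, 5} are all mutually reachable — one SCC of size 4.
{2} is an SCC by itself.
That gives 2 strongly connected components.

2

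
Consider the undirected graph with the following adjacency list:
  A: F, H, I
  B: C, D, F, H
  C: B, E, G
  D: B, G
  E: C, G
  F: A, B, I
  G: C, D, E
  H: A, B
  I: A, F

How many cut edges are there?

0

The edges on the cycle B-D-G-E-C-B are not bridges since each lies on that cycle.
Every edge lies on some cycle, so there are no bridges.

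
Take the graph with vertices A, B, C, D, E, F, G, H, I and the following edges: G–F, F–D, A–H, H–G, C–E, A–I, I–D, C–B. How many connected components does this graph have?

2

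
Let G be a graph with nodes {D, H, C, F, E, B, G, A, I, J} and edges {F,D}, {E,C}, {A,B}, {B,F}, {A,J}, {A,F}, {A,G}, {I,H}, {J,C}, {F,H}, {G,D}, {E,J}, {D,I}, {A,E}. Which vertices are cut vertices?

A

Removing A increases the component count from 1 to 2, so A is a cut vertex.
By contrast removing G leaves 1 component; it is not a cut vertex. No other vertex is a cut vertex either.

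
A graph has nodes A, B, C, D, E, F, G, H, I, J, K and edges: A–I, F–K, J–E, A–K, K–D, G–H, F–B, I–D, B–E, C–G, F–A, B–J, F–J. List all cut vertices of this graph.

Removing F increases the component count from 2 to 3, so F is a cut vertex.
Removing G increases the component count from 2 to 3, so G is a cut vertex.
By contrast removing A leaves 2 components; it is not a cut vertex. No other vertex is a cut vertex either.

F, G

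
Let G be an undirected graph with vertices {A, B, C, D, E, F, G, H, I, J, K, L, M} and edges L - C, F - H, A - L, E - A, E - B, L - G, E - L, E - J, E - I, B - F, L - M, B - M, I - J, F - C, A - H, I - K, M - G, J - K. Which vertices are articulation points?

E

Removing E increases the component count from 2 to 3, so E is a cut vertex.
By contrast removing F leaves 2 components; it is not a cut vertex. No other vertex is a cut vertex either.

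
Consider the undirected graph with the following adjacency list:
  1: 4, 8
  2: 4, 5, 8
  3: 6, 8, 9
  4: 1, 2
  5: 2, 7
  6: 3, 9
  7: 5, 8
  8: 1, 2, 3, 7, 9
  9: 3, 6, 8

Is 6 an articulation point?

Deleting 6 leaves 1 component (was 1) (its neighbors 3, 9 remain connected to each other), so 6 is not a cut vertex.

No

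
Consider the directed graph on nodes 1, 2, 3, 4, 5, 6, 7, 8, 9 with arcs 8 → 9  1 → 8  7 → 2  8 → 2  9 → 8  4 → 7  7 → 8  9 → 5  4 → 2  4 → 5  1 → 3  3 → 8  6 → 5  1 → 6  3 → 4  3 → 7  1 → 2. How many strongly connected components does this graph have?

8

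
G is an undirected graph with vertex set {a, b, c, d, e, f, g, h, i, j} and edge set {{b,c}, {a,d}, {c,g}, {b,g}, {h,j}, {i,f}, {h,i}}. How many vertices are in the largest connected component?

4

e is isolated — a component by itself.
Starting from a we can reach a, d. That is one component of size 2.
Starting from b we can reach b, c, g. That is one component of size 3.
Starting from f we can reach f, h, i, j. That is one component of size 4.
The largest has 4 vertices.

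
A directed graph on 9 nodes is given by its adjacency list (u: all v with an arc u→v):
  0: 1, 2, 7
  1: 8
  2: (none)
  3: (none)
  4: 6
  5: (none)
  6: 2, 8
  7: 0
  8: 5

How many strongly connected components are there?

8

{0, 7} are all mutually reachable — one SCC of size 2.
{5} is an SCC by itself.
{6} is an SCC by itself.
{4} is an SCC by itself.
{2} is an SCC by itself.
(and 3 more singleton SCCs)
That gives 8 strongly connected components.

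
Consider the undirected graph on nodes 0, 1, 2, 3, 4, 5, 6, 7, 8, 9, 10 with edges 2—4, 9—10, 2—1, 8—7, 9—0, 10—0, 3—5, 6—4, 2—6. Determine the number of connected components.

4

Starting from 7 we can reach 7, 8. That is one component of size 2.
Starting from 3 we can reach 3, 5. That is one component of size 2.
Starting from 0 we can reach 0, 9, 10. That is one component of size 3.
Starting from 1 we can reach 1, 2, 4, 6. That is one component of size 4.
Total: 4 components.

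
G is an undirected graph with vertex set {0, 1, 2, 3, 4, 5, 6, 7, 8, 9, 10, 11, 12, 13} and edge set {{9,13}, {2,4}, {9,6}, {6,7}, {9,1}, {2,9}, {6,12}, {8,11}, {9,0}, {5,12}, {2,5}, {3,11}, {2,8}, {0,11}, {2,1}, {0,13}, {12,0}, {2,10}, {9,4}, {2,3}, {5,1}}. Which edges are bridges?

10-2, 6-7

The edges on the cycle 2-5-12-0-9-2 are not bridges since each lies on that cycle.
But removing 6-7 disconnects 6 from 7; removing 10-2 disconnects 10 from 2 — these are bridges.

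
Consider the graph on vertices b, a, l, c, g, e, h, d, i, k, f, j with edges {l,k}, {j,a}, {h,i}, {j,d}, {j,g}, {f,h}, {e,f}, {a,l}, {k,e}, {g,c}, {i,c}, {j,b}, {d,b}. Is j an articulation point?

Yes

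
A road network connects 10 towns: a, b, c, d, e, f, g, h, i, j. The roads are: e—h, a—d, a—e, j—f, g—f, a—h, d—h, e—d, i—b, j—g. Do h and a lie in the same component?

Yes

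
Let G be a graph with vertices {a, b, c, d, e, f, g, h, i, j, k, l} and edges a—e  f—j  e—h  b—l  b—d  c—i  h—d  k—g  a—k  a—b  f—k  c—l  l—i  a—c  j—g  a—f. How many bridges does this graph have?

0

The edges on the cycle a-e-h-d-b-a are not bridges since each lies on that cycle.
Every edge lies on some cycle, so there are no bridges.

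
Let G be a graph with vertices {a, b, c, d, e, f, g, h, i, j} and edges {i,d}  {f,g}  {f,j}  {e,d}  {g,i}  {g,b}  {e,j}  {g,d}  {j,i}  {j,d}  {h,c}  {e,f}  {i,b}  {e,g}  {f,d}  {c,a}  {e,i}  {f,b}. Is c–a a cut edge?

Yes

Removing c–a leaves no path between c and a: the component count goes from 2 to 3. So it is a bridge.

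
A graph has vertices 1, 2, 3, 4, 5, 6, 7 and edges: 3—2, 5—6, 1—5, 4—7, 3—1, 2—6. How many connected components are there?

2

Starting from 4 we can reach 4, 7. That is one component of size 2.
Starting from 1 we can reach 1, 2, 3, 5, 6. That is one component of size 5.
Total: 2 components.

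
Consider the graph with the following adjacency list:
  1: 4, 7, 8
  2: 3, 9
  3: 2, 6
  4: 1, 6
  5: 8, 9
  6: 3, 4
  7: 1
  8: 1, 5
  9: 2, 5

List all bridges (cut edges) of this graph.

1-7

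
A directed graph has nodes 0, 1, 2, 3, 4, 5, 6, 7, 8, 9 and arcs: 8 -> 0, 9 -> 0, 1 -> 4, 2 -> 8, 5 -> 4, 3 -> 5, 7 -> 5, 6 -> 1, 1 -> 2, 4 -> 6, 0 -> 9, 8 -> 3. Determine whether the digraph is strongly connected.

There is no directed path from 6 to 7, so the graph is not strongly connected.

No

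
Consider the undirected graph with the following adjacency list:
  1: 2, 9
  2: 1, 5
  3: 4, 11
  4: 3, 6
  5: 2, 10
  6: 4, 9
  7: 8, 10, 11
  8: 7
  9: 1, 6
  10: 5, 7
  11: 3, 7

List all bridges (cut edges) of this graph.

7-8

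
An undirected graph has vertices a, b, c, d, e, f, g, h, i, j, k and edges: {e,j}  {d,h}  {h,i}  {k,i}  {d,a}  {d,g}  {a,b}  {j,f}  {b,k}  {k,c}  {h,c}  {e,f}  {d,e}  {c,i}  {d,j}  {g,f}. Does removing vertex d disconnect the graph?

Yes

Deleting d raises the number of components from 1 to 2, so d is a cut vertex.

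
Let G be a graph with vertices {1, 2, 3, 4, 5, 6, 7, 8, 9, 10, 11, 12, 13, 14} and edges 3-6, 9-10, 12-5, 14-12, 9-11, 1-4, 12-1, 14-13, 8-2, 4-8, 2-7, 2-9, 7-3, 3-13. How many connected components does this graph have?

1

Starting from 1 we can reach 1, 2, 3, 4, 5, 6, 7, 8, 9, 10, 11, 12, 13, 14. That is one component of size 14.
Total: 1 component.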